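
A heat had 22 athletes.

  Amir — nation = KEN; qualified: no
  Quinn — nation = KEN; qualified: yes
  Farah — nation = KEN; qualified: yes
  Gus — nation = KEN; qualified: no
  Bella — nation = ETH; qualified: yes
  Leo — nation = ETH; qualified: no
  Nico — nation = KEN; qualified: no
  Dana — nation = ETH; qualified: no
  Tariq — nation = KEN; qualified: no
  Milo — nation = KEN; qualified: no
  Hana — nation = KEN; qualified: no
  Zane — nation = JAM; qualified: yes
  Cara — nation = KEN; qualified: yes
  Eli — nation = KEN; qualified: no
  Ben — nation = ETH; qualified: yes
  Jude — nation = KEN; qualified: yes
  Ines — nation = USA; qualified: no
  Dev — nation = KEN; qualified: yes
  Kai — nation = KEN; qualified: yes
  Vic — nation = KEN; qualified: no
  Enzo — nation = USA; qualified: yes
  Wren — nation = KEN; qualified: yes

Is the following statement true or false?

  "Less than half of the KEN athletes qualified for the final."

Truth condition: |A ∩ B| < |A ∖ B|.
|A| = 15, |A ∩ B| = 7, |A ∖ B| = 8.
7 < 8, so the statement is true.

True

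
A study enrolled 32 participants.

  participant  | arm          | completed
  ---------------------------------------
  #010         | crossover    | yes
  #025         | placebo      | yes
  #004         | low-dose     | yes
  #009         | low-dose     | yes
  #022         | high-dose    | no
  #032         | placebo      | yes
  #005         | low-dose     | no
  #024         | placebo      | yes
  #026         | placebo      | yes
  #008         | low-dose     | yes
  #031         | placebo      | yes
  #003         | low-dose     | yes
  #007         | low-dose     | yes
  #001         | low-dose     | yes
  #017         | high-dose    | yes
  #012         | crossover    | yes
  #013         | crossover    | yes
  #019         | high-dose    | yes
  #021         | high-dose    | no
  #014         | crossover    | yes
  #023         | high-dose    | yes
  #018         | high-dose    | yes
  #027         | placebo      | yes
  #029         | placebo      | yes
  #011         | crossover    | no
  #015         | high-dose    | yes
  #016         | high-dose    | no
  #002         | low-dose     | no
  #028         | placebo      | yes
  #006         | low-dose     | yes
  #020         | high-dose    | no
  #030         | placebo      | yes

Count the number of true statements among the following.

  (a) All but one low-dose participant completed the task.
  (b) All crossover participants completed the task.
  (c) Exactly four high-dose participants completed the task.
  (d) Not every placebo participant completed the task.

0

(a) low-dose: |A| = 9, |A ∩ B| = 7; needs |A ∖ B| = 1 — false.
(b) crossover: |A| = 5, |A ∩ B| = 4; needs A ⊆ B, i.e. every element of A is in B (|A ∖ B| = 0) — false.
(c) high-dose: |A| = 9, |A ∩ B| = 5; needs |A ∩ B| = 4 — false.
(d) placebo: |A| = 9, |A ∩ B| = 9; needs A ⊄ B (|A ∖ B| ≥ 1) — false.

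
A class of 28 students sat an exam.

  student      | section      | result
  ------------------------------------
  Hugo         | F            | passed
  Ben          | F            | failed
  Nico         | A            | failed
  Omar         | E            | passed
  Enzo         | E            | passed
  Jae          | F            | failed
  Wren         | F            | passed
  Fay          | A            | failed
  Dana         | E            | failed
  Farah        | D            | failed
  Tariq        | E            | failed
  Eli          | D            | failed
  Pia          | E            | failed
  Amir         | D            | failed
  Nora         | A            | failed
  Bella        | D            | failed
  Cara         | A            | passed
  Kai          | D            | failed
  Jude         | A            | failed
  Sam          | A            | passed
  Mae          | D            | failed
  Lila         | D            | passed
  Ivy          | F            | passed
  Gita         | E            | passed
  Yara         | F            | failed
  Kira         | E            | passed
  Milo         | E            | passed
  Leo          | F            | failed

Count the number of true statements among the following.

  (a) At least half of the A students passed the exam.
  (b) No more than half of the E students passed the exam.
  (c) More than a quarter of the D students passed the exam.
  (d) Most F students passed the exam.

(a) A: |A| = 6, |A ∩ B| = 2; needs |A ∩ B| ≥ |A ∖ B| — false.
(b) E: |A| = 8, |A ∩ B| = 5; needs |A ∩ B| ≤ |A ∖ B| — false.
(c) D: |A| = 7, |A ∩ B| = 1; needs |A ∩ B| / |A| > 1/4 — false.
(d) F: |A| = 7, |A ∩ B| = 3; needs |A ∩ B| > |A ∖ B| — false.

0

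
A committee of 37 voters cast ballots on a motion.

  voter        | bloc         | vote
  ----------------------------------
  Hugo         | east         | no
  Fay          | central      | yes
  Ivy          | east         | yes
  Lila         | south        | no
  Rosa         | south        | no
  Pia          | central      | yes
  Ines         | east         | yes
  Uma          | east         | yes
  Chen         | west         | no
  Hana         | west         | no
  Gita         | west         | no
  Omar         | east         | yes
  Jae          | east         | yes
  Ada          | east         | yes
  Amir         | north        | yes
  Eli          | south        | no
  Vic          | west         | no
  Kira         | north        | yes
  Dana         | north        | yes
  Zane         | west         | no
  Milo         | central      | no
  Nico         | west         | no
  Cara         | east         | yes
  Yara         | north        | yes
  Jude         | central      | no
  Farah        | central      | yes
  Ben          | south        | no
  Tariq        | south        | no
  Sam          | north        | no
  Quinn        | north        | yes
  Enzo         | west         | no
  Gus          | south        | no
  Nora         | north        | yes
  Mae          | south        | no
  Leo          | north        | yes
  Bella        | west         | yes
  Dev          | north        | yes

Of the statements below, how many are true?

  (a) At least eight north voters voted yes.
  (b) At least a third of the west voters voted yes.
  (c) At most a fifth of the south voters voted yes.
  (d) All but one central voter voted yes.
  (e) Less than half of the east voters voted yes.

2

(a) north: |A| = 9, |A ∩ B| = 8; needs |A ∩ B| ≥ 8 — true.
(b) west: |A| = 8, |A ∩ B| = 1; needs |A ∩ B| / |A| ≥ 1/3 — false.
(c) south: |A| = 7, |A ∩ B| = 0; needs |A ∩ B| / |A| ≤ 1/5 — true.
(d) central: |A| = 5, |A ∩ B| = 3; needs |A ∖ B| = 1 — false.
(e) east: |A| = 8, |A ∩ B| = 7; needs |A ∩ B| < |A ∖ B| — false.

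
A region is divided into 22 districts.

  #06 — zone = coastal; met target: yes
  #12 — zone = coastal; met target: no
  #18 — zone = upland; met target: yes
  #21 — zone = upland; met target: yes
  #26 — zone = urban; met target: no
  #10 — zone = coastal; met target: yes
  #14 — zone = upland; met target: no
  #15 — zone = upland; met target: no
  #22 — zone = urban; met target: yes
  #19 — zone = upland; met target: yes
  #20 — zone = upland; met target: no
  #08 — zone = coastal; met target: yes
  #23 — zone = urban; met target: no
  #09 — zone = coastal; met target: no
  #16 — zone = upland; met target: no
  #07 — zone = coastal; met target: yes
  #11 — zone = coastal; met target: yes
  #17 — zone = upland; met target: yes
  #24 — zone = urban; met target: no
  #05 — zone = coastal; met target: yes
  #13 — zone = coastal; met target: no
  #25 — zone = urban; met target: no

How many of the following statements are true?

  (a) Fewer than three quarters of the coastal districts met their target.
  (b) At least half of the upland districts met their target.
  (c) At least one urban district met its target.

3

(a) coastal: |A| = 9, |A ∩ B| = 6; needs |A ∩ B| / |A| < 3/4 — true.
(b) upland: |A| = 8, |A ∩ B| = 4; needs |A ∩ B| ≥ |A ∖ B| — true.
(c) urban: |A| = 5, |A ∩ B| = 1; needs A ∩ B ≠ ∅ (|A ∩ B| ≥ 1) — true.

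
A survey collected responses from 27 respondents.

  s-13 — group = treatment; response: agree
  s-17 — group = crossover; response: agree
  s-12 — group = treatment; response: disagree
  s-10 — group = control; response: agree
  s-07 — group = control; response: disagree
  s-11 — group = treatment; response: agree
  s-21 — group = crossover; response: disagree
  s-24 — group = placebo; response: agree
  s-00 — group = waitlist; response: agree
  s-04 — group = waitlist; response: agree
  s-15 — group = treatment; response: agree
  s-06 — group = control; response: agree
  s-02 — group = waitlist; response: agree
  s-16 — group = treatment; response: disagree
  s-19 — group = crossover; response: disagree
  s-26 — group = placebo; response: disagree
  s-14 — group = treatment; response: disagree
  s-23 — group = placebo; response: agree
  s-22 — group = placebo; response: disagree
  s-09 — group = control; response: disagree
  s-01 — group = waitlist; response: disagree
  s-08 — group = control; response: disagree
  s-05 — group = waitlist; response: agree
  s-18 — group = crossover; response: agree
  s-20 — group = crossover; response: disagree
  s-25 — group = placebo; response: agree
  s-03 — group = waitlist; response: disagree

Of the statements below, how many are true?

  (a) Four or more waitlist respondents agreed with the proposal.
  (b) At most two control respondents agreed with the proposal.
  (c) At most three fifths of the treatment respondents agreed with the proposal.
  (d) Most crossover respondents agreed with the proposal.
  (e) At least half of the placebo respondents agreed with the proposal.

(a) waitlist: |A| = 6, |A ∩ B| = 4; needs |A ∩ B| ≥ 4 — true.
(b) control: |A| = 5, |A ∩ B| = 2; needs |A ∩ B| ≤ 2 — true.
(c) treatment: |A| = 6, |A ∩ B| = 3; needs |A ∩ B| / |A| ≤ 3/5 — true.
(d) crossover: |A| = 5, |A ∩ B| = 2; needs |A ∩ B| > |A ∖ B| — false.
(e) placebo: |A| = 5, |A ∩ B| = 3; needs |A ∩ B| ≥ |A ∖ B| — true.

4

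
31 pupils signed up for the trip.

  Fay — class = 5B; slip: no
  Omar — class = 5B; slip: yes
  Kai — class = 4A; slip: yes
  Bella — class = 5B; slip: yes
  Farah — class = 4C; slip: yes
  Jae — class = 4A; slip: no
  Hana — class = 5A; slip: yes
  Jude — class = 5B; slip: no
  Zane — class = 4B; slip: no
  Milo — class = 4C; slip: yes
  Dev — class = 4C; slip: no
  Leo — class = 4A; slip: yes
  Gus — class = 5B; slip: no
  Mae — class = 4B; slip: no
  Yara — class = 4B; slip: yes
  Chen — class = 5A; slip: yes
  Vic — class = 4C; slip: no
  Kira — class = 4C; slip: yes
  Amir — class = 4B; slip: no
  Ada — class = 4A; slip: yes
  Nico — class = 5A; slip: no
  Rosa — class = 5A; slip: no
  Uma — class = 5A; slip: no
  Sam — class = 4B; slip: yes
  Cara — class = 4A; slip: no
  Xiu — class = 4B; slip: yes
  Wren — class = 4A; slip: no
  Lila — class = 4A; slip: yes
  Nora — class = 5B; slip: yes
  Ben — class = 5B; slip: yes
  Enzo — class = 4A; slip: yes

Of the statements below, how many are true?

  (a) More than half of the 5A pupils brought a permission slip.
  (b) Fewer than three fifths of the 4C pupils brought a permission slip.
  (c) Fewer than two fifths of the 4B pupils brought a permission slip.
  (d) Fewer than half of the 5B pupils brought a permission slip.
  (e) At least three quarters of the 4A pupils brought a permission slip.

0

(a) 5A: |A| = 5, |A ∩ B| = 2; needs |A ∩ B| > |A ∖ B| — false.
(b) 4C: |A| = 5, |A ∩ B| = 3; needs |A ∩ B| / |A| < 3/5 — false.
(c) 4B: |A| = 6, |A ∩ B| = 3; needs |A ∩ B| / |A| < 2/5 — false.
(d) 5B: |A| = 7, |A ∩ B| = 4; needs |A ∩ B| < |A ∖ B| — false.
(e) 4A: |A| = 8, |A ∩ B| = 5; needs |A ∩ B| / |A| ≥ 3/4 — false.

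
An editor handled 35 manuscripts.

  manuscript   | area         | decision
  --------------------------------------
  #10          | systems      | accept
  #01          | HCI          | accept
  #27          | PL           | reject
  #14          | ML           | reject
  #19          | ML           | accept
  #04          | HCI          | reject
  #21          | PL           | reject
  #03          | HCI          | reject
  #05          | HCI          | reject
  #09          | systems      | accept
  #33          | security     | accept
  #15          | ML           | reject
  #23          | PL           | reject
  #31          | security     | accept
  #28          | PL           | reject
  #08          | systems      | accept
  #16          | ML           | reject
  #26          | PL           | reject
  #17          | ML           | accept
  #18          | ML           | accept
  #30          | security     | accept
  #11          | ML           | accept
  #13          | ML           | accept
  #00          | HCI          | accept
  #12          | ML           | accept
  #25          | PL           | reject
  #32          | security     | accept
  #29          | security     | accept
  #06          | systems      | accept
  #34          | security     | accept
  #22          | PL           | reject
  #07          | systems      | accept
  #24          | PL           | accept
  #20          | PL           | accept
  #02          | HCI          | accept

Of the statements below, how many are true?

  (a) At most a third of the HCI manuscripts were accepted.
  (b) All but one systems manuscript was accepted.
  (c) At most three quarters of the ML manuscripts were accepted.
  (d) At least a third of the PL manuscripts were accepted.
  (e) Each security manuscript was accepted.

2

(a) HCI: |A| = 6, |A ∩ B| = 3; needs |A ∩ B| / |A| ≤ 1/3 — false.
(b) systems: |A| = 5, |A ∩ B| = 5; needs |A ∖ B| = 1 — false.
(c) ML: |A| = 9, |A ∩ B| = 6; needs |A ∩ B| / |A| ≤ 3/4 — true.
(d) PL: |A| = 9, |A ∩ B| = 2; needs |A ∩ B| / |A| ≥ 1/3 — false.
(e) security: |A| = 6, |A ∩ B| = 6; needs A ⊆ B, i.e. every element of A is in B (|A ∖ B| = 0) — true.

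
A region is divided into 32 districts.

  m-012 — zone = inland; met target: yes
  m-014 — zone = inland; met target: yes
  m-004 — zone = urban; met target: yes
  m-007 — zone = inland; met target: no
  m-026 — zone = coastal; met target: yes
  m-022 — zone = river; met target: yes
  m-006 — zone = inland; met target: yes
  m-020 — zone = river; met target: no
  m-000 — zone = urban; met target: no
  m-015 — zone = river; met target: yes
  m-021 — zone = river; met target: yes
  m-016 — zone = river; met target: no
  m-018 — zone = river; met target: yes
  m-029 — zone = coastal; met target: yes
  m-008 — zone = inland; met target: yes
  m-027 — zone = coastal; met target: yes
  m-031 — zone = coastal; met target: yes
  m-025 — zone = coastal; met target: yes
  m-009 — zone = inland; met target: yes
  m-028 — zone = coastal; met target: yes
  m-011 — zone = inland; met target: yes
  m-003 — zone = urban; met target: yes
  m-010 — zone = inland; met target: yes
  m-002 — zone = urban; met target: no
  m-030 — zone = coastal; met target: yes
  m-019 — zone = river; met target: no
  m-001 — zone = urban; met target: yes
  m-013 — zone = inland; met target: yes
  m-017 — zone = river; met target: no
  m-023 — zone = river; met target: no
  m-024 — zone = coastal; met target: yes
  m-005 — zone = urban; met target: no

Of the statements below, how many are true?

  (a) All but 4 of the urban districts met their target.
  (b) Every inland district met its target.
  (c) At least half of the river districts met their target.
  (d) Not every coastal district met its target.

0

(a) urban: |A| = 6, |A ∩ B| = 3; needs |A ∖ B| = 4 — false.
(b) inland: |A| = 9, |A ∩ B| = 8; needs A ⊆ B, i.e. every element of A is in B (|A ∖ B| = 0) — false.
(c) river: |A| = 9, |A ∩ B| = 4; needs |A ∩ B| ≥ |A ∖ B| — false.
(d) coastal: |A| = 8, |A ∩ B| = 8; needs A ⊄ B (|A ∖ B| ≥ 1) — false.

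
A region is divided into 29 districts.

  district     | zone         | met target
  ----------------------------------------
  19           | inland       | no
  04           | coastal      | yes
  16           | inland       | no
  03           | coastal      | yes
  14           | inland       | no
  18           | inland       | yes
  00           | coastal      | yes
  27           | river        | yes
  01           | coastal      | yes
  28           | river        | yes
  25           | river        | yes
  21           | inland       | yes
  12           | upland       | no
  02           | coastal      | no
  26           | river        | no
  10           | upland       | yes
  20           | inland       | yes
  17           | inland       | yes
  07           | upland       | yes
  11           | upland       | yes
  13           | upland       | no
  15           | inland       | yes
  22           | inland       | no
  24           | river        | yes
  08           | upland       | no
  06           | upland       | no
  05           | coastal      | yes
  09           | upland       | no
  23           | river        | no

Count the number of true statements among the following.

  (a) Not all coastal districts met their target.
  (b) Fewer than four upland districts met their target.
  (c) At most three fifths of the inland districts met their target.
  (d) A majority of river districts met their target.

(a) coastal: |A| = 6, |A ∩ B| = 5; needs A ⊄ B (|A ∖ B| ≥ 1) — true.
(b) upland: |A| = 8, |A ∩ B| = 3; needs |A ∩ B| < 4 — true.
(c) inland: |A| = 9, |A ∩ B| = 5; needs |A ∩ B| / |A| ≤ 3/5 — true.
(d) river: |A| = 6, |A ∩ B| = 4; needs |A ∩ B| > |A ∖ B| — true.

4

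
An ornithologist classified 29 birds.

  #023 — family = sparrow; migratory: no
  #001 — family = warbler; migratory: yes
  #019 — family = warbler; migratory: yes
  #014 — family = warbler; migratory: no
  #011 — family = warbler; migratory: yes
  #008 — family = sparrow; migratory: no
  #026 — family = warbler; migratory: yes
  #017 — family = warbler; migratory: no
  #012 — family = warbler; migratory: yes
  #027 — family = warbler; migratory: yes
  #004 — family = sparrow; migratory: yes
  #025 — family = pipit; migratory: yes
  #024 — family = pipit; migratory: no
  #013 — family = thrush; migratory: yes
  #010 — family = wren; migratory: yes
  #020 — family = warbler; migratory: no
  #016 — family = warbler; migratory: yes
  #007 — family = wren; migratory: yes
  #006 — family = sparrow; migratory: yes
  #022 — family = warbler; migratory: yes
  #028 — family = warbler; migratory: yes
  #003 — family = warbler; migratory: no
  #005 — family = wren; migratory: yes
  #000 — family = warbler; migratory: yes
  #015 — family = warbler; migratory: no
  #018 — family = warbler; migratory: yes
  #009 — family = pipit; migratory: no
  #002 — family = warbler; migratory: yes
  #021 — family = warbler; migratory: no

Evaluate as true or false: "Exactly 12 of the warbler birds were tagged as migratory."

'Exactly 12 of the warbler birds were tagged as migratory' holds iff |A ∩ B| = 12.
|A| = 18, |A ∩ B| = 12, |A ∖ B| = 6.
|A ∩ B| = 12, so the statement is true.

True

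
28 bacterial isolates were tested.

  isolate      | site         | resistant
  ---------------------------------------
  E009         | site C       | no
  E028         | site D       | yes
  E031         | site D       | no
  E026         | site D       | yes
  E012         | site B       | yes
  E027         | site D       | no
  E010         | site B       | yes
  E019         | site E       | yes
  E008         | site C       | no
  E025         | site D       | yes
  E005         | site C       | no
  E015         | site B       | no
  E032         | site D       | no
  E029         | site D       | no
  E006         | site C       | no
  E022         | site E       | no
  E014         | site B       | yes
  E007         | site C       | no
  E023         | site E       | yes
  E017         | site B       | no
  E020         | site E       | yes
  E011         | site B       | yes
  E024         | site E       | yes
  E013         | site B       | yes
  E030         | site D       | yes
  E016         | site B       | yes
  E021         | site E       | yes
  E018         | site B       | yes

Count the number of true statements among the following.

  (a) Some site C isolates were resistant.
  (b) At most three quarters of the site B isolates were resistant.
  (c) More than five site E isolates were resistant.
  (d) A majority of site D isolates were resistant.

0

(a) site C: |A| = 5, |A ∩ B| = 0; needs A ∩ B ≠ ∅ (|A ∩ B| ≥ 1) — false.
(b) site B: |A| = 9, |A ∩ B| = 7; needs |A ∩ B| / |A| ≤ 3/4 — false.
(c) site E: |A| = 6, |A ∩ B| = 5; needs |A ∩ B| > 5 — false.
(d) site D: |A| = 8, |A ∩ B| = 4; needs |A ∩ B| > |A ∖ B| — false.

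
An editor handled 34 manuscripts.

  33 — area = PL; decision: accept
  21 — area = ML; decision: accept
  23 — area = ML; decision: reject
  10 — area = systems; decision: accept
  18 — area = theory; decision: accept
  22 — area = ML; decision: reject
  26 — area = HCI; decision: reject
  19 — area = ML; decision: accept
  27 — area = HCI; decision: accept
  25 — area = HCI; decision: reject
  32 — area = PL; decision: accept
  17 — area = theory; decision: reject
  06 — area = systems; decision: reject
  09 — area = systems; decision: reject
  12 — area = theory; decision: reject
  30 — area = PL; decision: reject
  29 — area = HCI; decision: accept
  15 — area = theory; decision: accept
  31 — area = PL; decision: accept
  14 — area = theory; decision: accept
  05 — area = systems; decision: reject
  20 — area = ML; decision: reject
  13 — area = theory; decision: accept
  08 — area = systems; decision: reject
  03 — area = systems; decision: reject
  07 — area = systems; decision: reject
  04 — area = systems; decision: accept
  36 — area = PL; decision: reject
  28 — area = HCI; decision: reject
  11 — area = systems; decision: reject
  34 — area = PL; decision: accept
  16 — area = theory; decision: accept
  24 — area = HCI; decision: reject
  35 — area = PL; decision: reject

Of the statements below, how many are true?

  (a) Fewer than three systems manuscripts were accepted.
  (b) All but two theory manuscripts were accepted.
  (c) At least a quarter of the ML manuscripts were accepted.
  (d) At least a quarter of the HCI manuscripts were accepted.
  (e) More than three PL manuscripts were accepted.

(a) systems: |A| = 9, |A ∩ B| = 2; needs |A ∩ B| < 3 — true.
(b) theory: |A| = 7, |A ∩ B| = 5; needs |A ∖ B| = 2 — true.
(c) ML: |A| = 5, |A ∩ B| = 2; needs |A ∩ B| / |A| ≥ 1/4 — true.
(d) HCI: |A| = 6, |A ∩ B| = 2; needs |A ∩ B| / |A| ≥ 1/4 — true.
(e) PL: |A| = 7, |A ∩ B| = 4; needs |A ∩ B| > 3 — true.

5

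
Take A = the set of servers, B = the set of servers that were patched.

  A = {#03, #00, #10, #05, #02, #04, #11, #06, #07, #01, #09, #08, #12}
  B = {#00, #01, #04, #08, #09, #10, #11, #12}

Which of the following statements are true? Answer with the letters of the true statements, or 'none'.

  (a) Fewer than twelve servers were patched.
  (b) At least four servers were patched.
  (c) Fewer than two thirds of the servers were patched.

(a), (b), (c)

|A| = 13, |A ∩ B| = 8, |A ∖ B| = 5.
(a) |A ∩ B| < 12: holds.
(b) |A ∩ B| ≥ 4: holds.
(c) |A ∩ B| / |A| < 2/3: holds.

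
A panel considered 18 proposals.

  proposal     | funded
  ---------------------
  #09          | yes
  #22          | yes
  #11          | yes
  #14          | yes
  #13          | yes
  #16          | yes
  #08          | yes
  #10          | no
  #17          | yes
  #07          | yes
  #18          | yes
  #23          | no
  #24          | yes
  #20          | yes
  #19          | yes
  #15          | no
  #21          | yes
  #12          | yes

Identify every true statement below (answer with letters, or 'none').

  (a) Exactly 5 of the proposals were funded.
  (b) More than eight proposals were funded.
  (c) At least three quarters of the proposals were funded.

(b), (c)

|A| = 18, |A ∩ B| = 15, |A ∖ B| = 3.
(a) |A ∩ B| = 5: fails.
(b) |A ∩ B| > 8: holds.
(c) |A ∩ B| / |A| ≥ 3/4: holds.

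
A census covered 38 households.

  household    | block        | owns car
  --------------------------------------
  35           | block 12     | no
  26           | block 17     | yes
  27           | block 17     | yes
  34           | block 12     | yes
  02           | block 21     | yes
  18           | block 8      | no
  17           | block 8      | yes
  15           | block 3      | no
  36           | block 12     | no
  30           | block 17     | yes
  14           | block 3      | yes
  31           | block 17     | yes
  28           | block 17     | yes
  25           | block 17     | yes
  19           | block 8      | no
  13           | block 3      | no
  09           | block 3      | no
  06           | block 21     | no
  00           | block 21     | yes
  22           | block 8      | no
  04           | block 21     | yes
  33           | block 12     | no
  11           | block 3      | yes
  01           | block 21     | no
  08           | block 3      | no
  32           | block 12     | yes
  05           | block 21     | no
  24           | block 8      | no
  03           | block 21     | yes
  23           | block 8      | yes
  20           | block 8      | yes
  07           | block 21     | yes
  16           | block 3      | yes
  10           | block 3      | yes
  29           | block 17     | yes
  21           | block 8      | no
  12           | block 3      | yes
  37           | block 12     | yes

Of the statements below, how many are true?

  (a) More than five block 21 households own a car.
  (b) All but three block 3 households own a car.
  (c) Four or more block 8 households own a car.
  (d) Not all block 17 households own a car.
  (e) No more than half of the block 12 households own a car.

(a) block 21: |A| = 8, |A ∩ B| = 5; needs |A ∩ B| > 5 — false.
(b) block 3: |A| = 9, |A ∩ B| = 5; needs |A ∖ B| = 3 — false.
(c) block 8: |A| = 8, |A ∩ B| = 3; needs |A ∩ B| ≥ 4 — false.
(d) block 17: |A| = 7, |A ∩ B| = 7; needs A ⊄ B (|A ∖ B| ≥ 1) — false.
(e) block 12: |A| = 6, |A ∩ B| = 3; needs |A ∩ B| ≤ |A ∖ B| — true.

1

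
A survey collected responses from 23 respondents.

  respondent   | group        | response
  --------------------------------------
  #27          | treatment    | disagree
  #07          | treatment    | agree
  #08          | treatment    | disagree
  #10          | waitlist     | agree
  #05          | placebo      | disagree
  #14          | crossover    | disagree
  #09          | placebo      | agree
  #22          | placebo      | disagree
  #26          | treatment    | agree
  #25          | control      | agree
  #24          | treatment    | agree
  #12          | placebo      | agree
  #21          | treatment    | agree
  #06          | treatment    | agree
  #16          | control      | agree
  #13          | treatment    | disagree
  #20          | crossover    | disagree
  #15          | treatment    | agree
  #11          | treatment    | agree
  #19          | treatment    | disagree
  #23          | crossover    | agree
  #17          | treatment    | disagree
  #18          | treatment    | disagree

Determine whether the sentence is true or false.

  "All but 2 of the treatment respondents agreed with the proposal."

False

'All but 2 of the treatment respondents agreed with the proposal' holds iff |A ∖ B| = 2.
A (the restrictor) = {#27, #07, #08, #26, #24, #21, #06, #13, #15, #11, #19, #17, #18}, |A| = 13.
A ∖ B = {#27, #08, #13, #19, #17, #18}, so |A ∖ B| = 6.
|A ∖ B| = 6, so the statement is false.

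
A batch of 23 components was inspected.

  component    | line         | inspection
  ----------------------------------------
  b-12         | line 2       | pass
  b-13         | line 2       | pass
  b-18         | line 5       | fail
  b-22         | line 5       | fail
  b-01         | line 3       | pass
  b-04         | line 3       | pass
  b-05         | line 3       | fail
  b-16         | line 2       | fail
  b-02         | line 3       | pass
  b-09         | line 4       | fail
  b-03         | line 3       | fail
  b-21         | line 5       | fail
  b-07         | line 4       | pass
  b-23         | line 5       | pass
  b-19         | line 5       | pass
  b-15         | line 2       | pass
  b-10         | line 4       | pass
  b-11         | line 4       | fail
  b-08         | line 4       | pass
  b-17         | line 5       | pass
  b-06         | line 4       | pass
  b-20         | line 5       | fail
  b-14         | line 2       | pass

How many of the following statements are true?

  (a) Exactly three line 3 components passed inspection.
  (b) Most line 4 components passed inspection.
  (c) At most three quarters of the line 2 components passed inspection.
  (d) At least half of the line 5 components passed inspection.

2

(a) line 3: |A| = 5, |A ∩ B| = 3; needs |A ∩ B| = 3 — true.
(b) line 4: |A| = 6, |A ∩ B| = 4; needs |A ∩ B| > |A ∖ B| — true.
(c) line 2: |A| = 5, |A ∩ B| = 4; needs |A ∩ B| / |A| ≤ 3/4 — false.
(d) line 5: |A| = 7, |A ∩ B| = 3; needs |A ∩ B| ≥ |A ∖ B| — false.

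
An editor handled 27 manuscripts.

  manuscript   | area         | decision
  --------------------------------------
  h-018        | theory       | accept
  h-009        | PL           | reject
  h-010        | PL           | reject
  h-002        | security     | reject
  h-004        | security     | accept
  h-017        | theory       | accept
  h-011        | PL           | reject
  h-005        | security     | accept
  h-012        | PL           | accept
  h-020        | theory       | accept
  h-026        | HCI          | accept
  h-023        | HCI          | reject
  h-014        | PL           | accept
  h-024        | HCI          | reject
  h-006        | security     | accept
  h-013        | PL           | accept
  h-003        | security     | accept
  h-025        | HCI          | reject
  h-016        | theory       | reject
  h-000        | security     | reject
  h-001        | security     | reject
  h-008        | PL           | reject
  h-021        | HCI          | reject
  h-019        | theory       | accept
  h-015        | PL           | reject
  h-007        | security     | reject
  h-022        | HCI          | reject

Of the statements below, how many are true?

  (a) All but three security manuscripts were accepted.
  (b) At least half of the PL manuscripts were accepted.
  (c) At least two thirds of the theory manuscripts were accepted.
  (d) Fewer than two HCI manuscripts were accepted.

2

(a) security: |A| = 8, |A ∩ B| = 4; needs |A ∖ B| = 3 — false.
(b) PL: |A| = 8, |A ∩ B| = 3; needs |A ∩ B| ≥ |A ∖ B| — false.
(c) theory: |A| = 5, |A ∩ B| = 4; needs |A ∩ B| / |A| ≥ 2/3 — true.
(d) HCI: |A| = 6, |A ∩ B| = 1; needs |A ∩ B| < 2 — true.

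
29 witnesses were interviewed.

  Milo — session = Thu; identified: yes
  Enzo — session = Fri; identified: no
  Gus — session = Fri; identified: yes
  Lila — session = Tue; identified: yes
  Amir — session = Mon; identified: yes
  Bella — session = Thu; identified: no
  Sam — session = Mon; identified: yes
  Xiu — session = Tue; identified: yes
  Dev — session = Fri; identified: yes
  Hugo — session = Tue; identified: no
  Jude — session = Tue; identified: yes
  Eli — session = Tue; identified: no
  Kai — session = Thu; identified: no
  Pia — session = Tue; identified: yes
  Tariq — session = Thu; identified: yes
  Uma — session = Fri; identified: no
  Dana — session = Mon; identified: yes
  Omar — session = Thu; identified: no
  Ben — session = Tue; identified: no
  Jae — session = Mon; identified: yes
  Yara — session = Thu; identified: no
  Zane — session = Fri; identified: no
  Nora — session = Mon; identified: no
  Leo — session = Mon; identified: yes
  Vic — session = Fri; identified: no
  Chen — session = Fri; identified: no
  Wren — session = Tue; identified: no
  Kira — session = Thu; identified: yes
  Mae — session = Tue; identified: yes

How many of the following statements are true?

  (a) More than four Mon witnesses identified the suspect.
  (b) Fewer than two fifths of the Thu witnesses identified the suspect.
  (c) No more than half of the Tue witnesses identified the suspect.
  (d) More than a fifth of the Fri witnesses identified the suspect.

(a) Mon: |A| = 6, |A ∩ B| = 5; needs |A ∩ B| > 4 — true.
(b) Thu: |A| = 7, |A ∩ B| = 3; needs |A ∩ B| / |A| < 2/5 — false.
(c) Tue: |A| = 9, |A ∩ B| = 5; needs |A ∩ B| ≤ |A ∖ B| — false.
(d) Fri: |A| = 7, |A ∩ B| = 2; needs |A ∩ B| / |A| > 1/5 — true.

2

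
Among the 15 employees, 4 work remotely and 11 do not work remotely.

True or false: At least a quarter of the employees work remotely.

Truth condition: |A ∩ B| / |A| ≥ 1/4.
|A| = 15, |A ∩ B| = 4, |A ∖ B| = 11.
|A ∩ B|/|A| = 4/15, so the statement is true.

True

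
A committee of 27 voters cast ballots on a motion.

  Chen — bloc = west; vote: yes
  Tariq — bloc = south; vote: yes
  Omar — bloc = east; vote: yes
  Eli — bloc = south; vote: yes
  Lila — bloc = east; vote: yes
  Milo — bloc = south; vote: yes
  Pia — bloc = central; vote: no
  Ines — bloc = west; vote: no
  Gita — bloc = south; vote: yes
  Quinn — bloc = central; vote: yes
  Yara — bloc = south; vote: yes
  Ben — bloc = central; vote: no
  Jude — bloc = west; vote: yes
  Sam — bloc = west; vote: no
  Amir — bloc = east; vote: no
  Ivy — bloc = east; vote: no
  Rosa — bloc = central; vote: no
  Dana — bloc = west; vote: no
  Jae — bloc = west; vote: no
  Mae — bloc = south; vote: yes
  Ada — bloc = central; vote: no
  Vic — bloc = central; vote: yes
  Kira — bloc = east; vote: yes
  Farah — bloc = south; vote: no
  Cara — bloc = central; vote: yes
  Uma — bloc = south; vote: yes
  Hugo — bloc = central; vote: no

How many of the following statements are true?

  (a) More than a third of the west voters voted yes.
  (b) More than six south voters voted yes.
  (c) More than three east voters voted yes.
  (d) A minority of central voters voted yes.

(a) west: |A| = 6, |A ∩ B| = 2; needs |A ∩ B| / |A| > 1/3 — false.
(b) south: |A| = 8, |A ∩ B| = 7; needs |A ∩ B| > 6 — true.
(c) east: |A| = 5, |A ∩ B| = 3; needs |A ∩ B| > 3 — false.
(d) central: |A| = 8, |A ∩ B| = 3; needs |A ∩ B| < |A ∖ B| — true.

2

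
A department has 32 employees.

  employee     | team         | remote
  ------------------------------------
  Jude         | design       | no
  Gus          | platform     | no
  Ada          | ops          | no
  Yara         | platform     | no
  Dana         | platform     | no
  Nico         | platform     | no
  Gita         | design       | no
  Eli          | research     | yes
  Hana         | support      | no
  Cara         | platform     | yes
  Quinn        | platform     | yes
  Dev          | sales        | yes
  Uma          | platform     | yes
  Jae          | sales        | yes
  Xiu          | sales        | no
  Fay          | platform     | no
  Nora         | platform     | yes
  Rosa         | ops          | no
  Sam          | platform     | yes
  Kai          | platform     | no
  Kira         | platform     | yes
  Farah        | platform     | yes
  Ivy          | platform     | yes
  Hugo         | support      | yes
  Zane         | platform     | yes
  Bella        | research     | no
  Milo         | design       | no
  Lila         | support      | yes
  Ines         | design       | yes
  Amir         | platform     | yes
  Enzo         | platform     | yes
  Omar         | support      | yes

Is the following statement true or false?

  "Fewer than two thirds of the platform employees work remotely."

True

'Fewer than two thirds of the platform employees work remotely' holds iff |A ∩ B| / |A| < 2/3.
|A| = 17, |A ∩ B| = 11, |A ∖ B| = 6.
|A ∩ B|/|A| = 11/17, so the statement is true.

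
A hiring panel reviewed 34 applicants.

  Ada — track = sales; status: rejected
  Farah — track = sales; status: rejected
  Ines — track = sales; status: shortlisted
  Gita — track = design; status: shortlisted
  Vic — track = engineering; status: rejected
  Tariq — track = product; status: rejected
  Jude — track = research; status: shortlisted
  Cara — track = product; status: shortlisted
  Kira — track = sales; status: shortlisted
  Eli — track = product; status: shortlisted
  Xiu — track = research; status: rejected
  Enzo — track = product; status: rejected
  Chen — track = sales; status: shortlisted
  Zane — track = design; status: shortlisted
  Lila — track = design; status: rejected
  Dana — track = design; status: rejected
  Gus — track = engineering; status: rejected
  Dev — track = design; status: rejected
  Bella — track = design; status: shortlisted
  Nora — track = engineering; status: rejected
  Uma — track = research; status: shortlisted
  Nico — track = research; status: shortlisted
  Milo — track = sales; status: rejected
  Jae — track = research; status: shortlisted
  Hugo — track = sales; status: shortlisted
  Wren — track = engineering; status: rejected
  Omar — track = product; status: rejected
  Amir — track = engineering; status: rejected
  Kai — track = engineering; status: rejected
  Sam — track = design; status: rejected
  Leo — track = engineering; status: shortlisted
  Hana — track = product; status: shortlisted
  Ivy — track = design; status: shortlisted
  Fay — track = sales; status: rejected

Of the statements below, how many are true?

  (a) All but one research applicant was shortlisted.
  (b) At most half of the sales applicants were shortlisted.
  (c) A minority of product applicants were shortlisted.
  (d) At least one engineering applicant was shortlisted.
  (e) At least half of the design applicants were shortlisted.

4

(a) research: |A| = 5, |A ∩ B| = 4; needs |A ∖ B| = 1 — true.
(b) sales: |A| = 8, |A ∩ B| = 4; needs |A ∩ B| ≤ |A ∖ B| — true.
(c) product: |A| = 6, |A ∩ B| = 3; needs |A ∩ B| < |A ∖ B| — false.
(d) engineering: |A| = 7, |A ∩ B| = 1; needs A ∩ B ≠ ∅ (|A ∩ B| ≥ 1) — true.
(e) design: |A| = 8, |A ∩ B| = 4; needs |A ∩ B| ≥ |A ∖ B| — true.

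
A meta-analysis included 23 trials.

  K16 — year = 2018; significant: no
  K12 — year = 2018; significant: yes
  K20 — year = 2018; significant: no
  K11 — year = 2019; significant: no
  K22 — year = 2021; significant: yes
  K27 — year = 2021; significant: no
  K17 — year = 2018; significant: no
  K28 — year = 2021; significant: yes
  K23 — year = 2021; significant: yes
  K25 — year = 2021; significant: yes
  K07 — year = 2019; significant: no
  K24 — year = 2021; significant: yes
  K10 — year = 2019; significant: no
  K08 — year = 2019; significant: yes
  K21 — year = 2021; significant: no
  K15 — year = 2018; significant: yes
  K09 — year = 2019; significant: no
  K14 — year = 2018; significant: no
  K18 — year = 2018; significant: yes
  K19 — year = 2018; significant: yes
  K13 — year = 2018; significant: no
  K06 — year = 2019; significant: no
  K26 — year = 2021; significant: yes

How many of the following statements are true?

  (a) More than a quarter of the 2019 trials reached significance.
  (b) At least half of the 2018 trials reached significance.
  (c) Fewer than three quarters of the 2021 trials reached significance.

(a) 2019: |A| = 6, |A ∩ B| = 1; needs |A ∩ B| / |A| > 1/4 — false.
(b) 2018: |A| = 9, |A ∩ B| = 4; needs |A ∩ B| ≥ |A ∖ B| — false.
(c) 2021: |A| = 8, |A ∩ B| = 6; needs |A ∩ B| / |A| < 3/4 — false.

0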